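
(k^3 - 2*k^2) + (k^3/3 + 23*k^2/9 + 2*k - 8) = 4*k^3/3 + 5*k^2/9 + 2*k - 8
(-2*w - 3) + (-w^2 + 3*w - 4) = -w^2 + w - 7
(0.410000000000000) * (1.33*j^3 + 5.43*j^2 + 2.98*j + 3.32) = 0.5453*j^3 + 2.2263*j^2 + 1.2218*j + 1.3612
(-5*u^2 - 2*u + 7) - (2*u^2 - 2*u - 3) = 10 - 7*u^2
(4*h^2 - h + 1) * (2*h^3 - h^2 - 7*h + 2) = 8*h^5 - 6*h^4 - 25*h^3 + 14*h^2 - 9*h + 2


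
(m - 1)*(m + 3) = m^2 + 2*m - 3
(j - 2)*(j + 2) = j^2 - 4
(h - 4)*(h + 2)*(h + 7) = h^3 + 5*h^2 - 22*h - 56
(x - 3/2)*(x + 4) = x^2 + 5*x/2 - 6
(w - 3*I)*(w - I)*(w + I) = w^3 - 3*I*w^2 + w - 3*I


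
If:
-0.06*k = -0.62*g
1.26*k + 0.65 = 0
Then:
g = -0.05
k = -0.52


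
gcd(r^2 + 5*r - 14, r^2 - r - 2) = r - 2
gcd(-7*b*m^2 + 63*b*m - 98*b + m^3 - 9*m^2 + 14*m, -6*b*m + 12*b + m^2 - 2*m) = m - 2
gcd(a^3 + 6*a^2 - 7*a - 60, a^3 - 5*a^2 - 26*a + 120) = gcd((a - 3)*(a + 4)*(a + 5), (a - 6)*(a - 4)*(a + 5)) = a + 5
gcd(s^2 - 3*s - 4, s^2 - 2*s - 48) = 1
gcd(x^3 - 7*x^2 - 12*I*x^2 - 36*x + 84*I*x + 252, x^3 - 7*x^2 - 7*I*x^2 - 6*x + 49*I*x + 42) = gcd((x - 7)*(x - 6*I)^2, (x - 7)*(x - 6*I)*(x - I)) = x^2 + x*(-7 - 6*I) + 42*I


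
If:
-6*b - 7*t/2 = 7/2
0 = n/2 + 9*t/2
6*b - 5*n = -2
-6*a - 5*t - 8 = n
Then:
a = -326/249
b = -301/498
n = -27/83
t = 3/83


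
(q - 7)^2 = q^2 - 14*q + 49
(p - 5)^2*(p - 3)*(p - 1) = p^4 - 14*p^3 + 68*p^2 - 130*p + 75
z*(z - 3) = z^2 - 3*z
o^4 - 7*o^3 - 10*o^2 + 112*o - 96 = (o - 6)*(o - 4)*(o - 1)*(o + 4)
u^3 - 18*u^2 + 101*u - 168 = (u - 8)*(u - 7)*(u - 3)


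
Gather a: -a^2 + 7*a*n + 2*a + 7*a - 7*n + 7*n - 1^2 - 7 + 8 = -a^2 + a*(7*n + 9)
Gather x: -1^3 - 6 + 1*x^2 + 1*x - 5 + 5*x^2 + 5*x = 6*x^2 + 6*x - 12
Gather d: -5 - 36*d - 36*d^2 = -36*d^2 - 36*d - 5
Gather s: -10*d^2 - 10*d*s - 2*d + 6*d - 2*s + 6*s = -10*d^2 + 4*d + s*(4 - 10*d)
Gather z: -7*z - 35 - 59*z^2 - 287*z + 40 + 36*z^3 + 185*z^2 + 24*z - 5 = 36*z^3 + 126*z^2 - 270*z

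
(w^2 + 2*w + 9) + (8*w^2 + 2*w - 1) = 9*w^2 + 4*w + 8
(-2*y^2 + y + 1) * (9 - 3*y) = 6*y^3 - 21*y^2 + 6*y + 9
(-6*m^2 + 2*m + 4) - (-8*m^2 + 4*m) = 2*m^2 - 2*m + 4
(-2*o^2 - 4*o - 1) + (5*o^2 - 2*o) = 3*o^2 - 6*o - 1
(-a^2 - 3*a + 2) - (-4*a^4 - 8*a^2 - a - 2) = 4*a^4 + 7*a^2 - 2*a + 4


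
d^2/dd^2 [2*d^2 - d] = 4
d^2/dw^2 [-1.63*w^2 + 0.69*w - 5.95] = -3.26000000000000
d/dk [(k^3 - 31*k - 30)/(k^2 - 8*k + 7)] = (k^4 - 16*k^3 + 52*k^2 + 60*k - 457)/(k^4 - 16*k^3 + 78*k^2 - 112*k + 49)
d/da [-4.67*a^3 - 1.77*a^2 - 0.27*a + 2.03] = -14.01*a^2 - 3.54*a - 0.27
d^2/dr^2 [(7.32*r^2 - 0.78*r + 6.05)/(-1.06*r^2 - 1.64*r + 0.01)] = (1.4210854715202e-14*r^4 + 27.202992*r^3 - 41.252232*r^2 - 63.054312*r - 32.6483)/(1.191016*r^6 + 5.528112*r^5 + 8.51922*r^4 + 4.30664*r^3 - 0.08037*r^2 + 0.000492*r - 1.0e-6)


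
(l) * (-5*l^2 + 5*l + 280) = -5*l^3 + 5*l^2 + 280*l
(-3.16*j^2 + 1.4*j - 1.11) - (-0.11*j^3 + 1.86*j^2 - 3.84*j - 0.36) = 0.11*j^3 - 5.02*j^2 + 5.24*j - 0.75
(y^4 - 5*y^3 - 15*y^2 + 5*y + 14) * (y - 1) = y^5 - 6*y^4 - 10*y^3 + 20*y^2 + 9*y - 14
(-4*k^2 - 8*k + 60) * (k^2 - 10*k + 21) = -4*k^4 + 32*k^3 + 56*k^2 - 768*k + 1260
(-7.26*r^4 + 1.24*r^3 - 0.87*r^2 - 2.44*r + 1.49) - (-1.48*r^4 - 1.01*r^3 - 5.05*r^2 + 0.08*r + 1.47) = -5.78*r^4 + 2.25*r^3 + 4.18*r^2 - 2.52*r + 0.02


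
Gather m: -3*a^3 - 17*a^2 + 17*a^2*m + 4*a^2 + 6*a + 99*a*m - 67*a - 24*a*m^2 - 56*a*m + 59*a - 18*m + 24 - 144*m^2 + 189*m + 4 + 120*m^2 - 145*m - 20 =-3*a^3 - 13*a^2 - 2*a + m^2*(-24*a - 24) + m*(17*a^2 + 43*a + 26) + 8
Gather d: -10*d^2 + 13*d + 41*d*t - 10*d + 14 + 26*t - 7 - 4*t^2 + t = -10*d^2 + d*(41*t + 3) - 4*t^2 + 27*t + 7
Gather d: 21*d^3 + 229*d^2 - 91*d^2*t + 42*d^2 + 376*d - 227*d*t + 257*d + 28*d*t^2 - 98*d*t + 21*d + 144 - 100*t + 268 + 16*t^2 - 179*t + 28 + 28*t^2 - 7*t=21*d^3 + d^2*(271 - 91*t) + d*(28*t^2 - 325*t + 654) + 44*t^2 - 286*t + 440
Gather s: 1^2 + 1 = 2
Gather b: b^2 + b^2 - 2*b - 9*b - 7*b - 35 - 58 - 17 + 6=2*b^2 - 18*b - 104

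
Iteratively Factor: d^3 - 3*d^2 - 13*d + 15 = (d - 1)*(d^2 - 2*d - 15) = (d - 5)*(d - 1)*(d + 3)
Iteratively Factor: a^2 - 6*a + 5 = (a - 1)*(a - 5)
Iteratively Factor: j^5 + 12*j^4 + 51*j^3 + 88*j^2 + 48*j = (j + 4)*(j^4 + 8*j^3 + 19*j^2 + 12*j) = (j + 1)*(j + 4)*(j^3 + 7*j^2 + 12*j) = (j + 1)*(j + 4)^2*(j^2 + 3*j) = (j + 1)*(j + 3)*(j + 4)^2*(j)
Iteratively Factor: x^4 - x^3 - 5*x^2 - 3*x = (x - 3)*(x^3 + 2*x^2 + x) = x*(x - 3)*(x^2 + 2*x + 1) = x*(x - 3)*(x + 1)*(x + 1)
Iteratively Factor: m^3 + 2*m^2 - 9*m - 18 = (m + 2)*(m^2 - 9) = (m - 3)*(m + 2)*(m + 3)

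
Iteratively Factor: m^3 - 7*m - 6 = (m - 3)*(m^2 + 3*m + 2) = (m - 3)*(m + 2)*(m + 1)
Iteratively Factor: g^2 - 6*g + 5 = (g - 1)*(g - 5)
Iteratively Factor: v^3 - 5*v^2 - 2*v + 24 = (v - 3)*(v^2 - 2*v - 8) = (v - 3)*(v + 2)*(v - 4)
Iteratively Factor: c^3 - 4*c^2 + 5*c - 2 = (c - 2)*(c^2 - 2*c + 1) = (c - 2)*(c - 1)*(c - 1)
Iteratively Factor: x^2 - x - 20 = (x + 4)*(x - 5)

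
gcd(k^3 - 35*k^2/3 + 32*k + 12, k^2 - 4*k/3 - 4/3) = 1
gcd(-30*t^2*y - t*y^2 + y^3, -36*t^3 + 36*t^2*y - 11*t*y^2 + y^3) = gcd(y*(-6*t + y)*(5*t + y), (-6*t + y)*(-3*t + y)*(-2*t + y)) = -6*t + y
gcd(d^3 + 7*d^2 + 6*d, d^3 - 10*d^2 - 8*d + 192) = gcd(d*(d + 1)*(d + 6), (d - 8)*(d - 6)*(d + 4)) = 1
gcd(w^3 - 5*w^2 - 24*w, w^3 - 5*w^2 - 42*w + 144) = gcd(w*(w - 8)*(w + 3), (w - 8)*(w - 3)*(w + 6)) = w - 8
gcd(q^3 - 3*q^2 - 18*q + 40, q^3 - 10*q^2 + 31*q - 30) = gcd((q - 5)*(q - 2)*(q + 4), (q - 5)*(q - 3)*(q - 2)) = q^2 - 7*q + 10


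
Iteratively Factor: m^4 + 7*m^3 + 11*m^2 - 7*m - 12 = (m + 4)*(m^3 + 3*m^2 - m - 3) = (m - 1)*(m + 4)*(m^2 + 4*m + 3) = (m - 1)*(m + 3)*(m + 4)*(m + 1)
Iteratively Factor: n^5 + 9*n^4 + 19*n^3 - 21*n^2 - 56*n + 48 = (n - 1)*(n^4 + 10*n^3 + 29*n^2 + 8*n - 48) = (n - 1)*(n + 3)*(n^3 + 7*n^2 + 8*n - 16) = (n - 1)*(n + 3)*(n + 4)*(n^2 + 3*n - 4) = (n - 1)^2*(n + 3)*(n + 4)*(n + 4)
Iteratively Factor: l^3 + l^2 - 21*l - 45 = (l + 3)*(l^2 - 2*l - 15) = (l - 5)*(l + 3)*(l + 3)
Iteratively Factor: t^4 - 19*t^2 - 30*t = (t + 3)*(t^3 - 3*t^2 - 10*t) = (t + 2)*(t + 3)*(t^2 - 5*t) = (t - 5)*(t + 2)*(t + 3)*(t)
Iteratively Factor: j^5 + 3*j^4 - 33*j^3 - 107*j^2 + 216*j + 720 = (j + 4)*(j^4 - j^3 - 29*j^2 + 9*j + 180) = (j - 5)*(j + 4)*(j^3 + 4*j^2 - 9*j - 36) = (j - 5)*(j + 3)*(j + 4)*(j^2 + j - 12) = (j - 5)*(j + 3)*(j + 4)^2*(j - 3)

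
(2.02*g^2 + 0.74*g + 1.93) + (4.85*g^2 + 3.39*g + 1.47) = 6.87*g^2 + 4.13*g + 3.4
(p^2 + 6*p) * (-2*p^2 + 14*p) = -2*p^4 + 2*p^3 + 84*p^2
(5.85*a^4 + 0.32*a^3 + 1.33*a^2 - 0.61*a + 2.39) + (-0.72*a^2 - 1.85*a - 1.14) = 5.85*a^4 + 0.32*a^3 + 0.61*a^2 - 2.46*a + 1.25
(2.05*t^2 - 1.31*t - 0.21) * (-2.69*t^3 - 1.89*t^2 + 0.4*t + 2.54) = -5.5145*t^5 - 0.350599999999999*t^4 + 3.8608*t^3 + 5.0799*t^2 - 3.4114*t - 0.5334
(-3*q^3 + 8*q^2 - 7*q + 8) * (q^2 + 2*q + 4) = -3*q^5 + 2*q^4 - 3*q^3 + 26*q^2 - 12*q + 32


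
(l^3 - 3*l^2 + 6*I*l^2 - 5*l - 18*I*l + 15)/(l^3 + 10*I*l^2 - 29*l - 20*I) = (l - 3)/(l + 4*I)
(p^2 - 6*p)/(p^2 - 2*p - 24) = p/(p + 4)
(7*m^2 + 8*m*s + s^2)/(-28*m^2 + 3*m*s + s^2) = (m + s)/(-4*m + s)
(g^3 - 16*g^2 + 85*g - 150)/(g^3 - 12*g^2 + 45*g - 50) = (g - 6)/(g - 2)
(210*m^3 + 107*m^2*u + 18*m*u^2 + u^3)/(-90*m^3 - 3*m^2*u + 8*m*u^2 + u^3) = (7*m + u)/(-3*m + u)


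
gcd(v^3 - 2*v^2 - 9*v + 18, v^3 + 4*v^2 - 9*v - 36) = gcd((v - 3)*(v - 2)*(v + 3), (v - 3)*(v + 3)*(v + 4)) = v^2 - 9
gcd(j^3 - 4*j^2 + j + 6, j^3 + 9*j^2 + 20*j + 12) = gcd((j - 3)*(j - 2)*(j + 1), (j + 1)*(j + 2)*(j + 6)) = j + 1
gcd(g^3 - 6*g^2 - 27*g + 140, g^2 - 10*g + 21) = g - 7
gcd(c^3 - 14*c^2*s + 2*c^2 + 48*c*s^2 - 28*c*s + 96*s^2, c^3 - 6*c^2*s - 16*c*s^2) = -c + 8*s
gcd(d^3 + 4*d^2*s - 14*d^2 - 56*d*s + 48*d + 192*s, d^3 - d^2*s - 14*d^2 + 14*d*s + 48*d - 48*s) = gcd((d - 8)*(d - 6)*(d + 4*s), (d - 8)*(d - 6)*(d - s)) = d^2 - 14*d + 48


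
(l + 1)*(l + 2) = l^2 + 3*l + 2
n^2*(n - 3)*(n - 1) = n^4 - 4*n^3 + 3*n^2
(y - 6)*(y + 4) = y^2 - 2*y - 24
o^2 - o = o*(o - 1)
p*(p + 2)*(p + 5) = p^3 + 7*p^2 + 10*p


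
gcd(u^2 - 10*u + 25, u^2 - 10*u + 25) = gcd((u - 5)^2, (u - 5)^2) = u^2 - 10*u + 25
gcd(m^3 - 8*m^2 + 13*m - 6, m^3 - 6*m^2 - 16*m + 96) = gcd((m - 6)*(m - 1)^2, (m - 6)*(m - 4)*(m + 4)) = m - 6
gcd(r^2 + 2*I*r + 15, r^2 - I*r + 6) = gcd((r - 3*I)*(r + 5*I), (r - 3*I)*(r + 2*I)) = r - 3*I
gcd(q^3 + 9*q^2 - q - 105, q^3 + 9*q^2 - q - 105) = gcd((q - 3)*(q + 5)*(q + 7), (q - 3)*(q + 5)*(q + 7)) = q^3 + 9*q^2 - q - 105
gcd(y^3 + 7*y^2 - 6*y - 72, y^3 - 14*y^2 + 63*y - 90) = y - 3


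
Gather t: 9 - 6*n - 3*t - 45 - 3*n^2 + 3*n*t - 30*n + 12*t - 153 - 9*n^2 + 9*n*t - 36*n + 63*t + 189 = -12*n^2 - 72*n + t*(12*n + 72)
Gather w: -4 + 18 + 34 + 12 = 60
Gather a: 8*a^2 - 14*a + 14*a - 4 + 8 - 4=8*a^2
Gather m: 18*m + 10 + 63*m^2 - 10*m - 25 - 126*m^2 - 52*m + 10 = -63*m^2 - 44*m - 5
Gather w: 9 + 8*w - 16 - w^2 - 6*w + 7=-w^2 + 2*w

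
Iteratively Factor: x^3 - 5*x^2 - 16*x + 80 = (x + 4)*(x^2 - 9*x + 20) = (x - 4)*(x + 4)*(x - 5)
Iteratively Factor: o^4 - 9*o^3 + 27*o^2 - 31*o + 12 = (o - 1)*(o^3 - 8*o^2 + 19*o - 12) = (o - 1)^2*(o^2 - 7*o + 12) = (o - 4)*(o - 1)^2*(o - 3)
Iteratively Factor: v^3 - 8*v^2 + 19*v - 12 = (v - 1)*(v^2 - 7*v + 12) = (v - 4)*(v - 1)*(v - 3)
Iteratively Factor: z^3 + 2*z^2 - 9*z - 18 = (z - 3)*(z^2 + 5*z + 6) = (z - 3)*(z + 2)*(z + 3)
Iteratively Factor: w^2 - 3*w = (w - 3)*(w)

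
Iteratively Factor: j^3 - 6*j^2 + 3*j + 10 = (j + 1)*(j^2 - 7*j + 10) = (j - 2)*(j + 1)*(j - 5)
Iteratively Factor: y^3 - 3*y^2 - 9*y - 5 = (y + 1)*(y^2 - 4*y - 5) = (y + 1)^2*(y - 5)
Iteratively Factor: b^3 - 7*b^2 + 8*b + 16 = (b - 4)*(b^2 - 3*b - 4) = (b - 4)*(b + 1)*(b - 4)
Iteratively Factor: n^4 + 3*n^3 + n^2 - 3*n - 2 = (n + 2)*(n^3 + n^2 - n - 1) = (n + 1)*(n + 2)*(n^2 - 1) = (n - 1)*(n + 1)*(n + 2)*(n + 1)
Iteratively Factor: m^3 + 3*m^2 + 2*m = (m + 1)*(m^2 + 2*m) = (m + 1)*(m + 2)*(m)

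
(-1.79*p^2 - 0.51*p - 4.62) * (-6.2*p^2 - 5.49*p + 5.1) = 11.098*p^4 + 12.9891*p^3 + 22.3149*p^2 + 22.7628*p - 23.562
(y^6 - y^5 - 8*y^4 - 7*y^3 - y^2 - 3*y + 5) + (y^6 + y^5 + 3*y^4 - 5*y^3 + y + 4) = 2*y^6 - 5*y^4 - 12*y^3 - y^2 - 2*y + 9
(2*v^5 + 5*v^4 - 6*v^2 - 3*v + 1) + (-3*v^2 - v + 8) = 2*v^5 + 5*v^4 - 9*v^2 - 4*v + 9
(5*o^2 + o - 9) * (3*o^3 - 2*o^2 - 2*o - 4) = 15*o^5 - 7*o^4 - 39*o^3 - 4*o^2 + 14*o + 36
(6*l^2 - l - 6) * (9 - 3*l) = -18*l^3 + 57*l^2 + 9*l - 54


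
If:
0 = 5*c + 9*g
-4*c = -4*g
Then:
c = 0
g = 0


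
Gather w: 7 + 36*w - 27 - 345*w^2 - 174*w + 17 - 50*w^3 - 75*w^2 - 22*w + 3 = -50*w^3 - 420*w^2 - 160*w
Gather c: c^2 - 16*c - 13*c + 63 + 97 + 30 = c^2 - 29*c + 190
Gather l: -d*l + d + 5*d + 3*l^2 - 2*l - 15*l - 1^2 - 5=6*d + 3*l^2 + l*(-d - 17) - 6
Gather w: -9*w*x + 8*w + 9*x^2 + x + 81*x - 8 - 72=w*(8 - 9*x) + 9*x^2 + 82*x - 80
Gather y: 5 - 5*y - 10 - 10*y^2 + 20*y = -10*y^2 + 15*y - 5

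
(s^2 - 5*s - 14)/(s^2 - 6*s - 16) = (s - 7)/(s - 8)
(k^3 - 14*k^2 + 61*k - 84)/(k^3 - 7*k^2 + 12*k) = (k - 7)/k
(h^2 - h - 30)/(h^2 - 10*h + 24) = (h + 5)/(h - 4)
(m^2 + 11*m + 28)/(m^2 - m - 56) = (m + 4)/(m - 8)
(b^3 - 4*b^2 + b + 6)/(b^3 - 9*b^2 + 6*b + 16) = (b - 3)/(b - 8)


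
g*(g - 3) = g^2 - 3*g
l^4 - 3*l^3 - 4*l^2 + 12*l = l*(l - 3)*(l - 2)*(l + 2)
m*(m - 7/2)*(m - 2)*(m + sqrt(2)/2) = m^4 - 11*m^3/2 + sqrt(2)*m^3/2 - 11*sqrt(2)*m^2/4 + 7*m^2 + 7*sqrt(2)*m/2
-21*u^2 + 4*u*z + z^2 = (-3*u + z)*(7*u + z)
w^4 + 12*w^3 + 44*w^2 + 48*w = w*(w + 2)*(w + 4)*(w + 6)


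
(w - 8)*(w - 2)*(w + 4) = w^3 - 6*w^2 - 24*w + 64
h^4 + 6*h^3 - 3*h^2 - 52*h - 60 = (h - 3)*(h + 2)^2*(h + 5)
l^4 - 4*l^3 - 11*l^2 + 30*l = l*(l - 5)*(l - 2)*(l + 3)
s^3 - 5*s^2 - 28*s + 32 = (s - 8)*(s - 1)*(s + 4)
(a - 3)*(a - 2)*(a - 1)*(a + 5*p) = a^4 + 5*a^3*p - 6*a^3 - 30*a^2*p + 11*a^2 + 55*a*p - 6*a - 30*p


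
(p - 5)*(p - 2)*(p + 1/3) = p^3 - 20*p^2/3 + 23*p/3 + 10/3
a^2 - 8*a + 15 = (a - 5)*(a - 3)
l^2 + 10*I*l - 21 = (l + 3*I)*(l + 7*I)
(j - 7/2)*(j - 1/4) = j^2 - 15*j/4 + 7/8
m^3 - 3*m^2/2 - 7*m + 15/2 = (m - 3)*(m - 1)*(m + 5/2)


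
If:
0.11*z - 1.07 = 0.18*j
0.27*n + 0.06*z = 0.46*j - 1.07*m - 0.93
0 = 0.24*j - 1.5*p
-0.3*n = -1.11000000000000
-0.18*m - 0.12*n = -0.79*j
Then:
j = 0.03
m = -2.34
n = 3.70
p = 0.00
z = 9.78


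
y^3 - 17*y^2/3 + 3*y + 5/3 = (y - 5)*(y - 1)*(y + 1/3)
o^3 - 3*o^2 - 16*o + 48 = (o - 4)*(o - 3)*(o + 4)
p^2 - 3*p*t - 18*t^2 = (p - 6*t)*(p + 3*t)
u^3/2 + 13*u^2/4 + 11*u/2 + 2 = (u/2 + 1)*(u + 1/2)*(u + 4)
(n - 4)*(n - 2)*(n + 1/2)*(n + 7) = n^4 + 3*n^3/2 - 67*n^2/2 + 39*n + 28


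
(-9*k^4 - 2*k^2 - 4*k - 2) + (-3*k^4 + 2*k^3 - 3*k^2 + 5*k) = -12*k^4 + 2*k^3 - 5*k^2 + k - 2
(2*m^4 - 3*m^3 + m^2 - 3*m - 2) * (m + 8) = 2*m^5 + 13*m^4 - 23*m^3 + 5*m^2 - 26*m - 16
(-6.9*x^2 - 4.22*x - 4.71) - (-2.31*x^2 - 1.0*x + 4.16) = -4.59*x^2 - 3.22*x - 8.87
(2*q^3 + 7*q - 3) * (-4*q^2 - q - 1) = -8*q^5 - 2*q^4 - 30*q^3 + 5*q^2 - 4*q + 3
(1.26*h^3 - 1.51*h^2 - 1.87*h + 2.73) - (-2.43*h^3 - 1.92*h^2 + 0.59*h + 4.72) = 3.69*h^3 + 0.41*h^2 - 2.46*h - 1.99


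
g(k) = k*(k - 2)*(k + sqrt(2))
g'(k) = k*(k - 2) + k*(k + sqrt(2)) + (k - 2)*(k + sqrt(2))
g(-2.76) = -17.68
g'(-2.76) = 23.26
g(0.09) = -0.26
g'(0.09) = -2.91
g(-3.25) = -31.32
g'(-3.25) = 32.67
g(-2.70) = -16.32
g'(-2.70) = 22.20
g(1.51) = -2.16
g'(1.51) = 2.24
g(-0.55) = 1.21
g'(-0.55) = -1.28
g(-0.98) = 1.27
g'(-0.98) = 1.20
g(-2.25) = -7.99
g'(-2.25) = 15.00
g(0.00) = 0.00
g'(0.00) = -2.83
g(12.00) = 1609.71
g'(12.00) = 415.11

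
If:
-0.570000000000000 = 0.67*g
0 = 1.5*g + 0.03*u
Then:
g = -0.85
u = 42.54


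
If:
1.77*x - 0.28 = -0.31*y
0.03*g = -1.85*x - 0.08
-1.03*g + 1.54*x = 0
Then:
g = -0.06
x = -0.04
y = 1.14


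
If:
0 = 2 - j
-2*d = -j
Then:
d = 1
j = 2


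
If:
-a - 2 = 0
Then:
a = -2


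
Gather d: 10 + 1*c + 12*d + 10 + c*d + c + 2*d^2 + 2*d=2*c + 2*d^2 + d*(c + 14) + 20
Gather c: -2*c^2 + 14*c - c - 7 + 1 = -2*c^2 + 13*c - 6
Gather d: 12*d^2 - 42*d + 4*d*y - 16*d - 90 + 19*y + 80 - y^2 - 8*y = 12*d^2 + d*(4*y - 58) - y^2 + 11*y - 10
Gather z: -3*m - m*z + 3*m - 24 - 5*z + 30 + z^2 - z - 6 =z^2 + z*(-m - 6)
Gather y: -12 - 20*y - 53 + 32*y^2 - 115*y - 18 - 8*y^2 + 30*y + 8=24*y^2 - 105*y - 75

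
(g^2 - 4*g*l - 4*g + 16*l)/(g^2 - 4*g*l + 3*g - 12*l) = (g - 4)/(g + 3)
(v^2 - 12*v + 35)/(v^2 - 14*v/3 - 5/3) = 3*(v - 7)/(3*v + 1)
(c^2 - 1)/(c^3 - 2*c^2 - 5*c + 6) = (c + 1)/(c^2 - c - 6)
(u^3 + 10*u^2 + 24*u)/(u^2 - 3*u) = (u^2 + 10*u + 24)/(u - 3)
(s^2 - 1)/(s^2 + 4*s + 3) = (s - 1)/(s + 3)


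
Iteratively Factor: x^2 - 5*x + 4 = (x - 1)*(x - 4)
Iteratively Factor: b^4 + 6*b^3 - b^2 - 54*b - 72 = (b - 3)*(b^3 + 9*b^2 + 26*b + 24) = (b - 3)*(b + 2)*(b^2 + 7*b + 12) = (b - 3)*(b + 2)*(b + 3)*(b + 4)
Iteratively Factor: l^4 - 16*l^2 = (l - 4)*(l^3 + 4*l^2) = l*(l - 4)*(l^2 + 4*l) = l*(l - 4)*(l + 4)*(l)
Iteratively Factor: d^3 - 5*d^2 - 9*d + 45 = (d - 3)*(d^2 - 2*d - 15) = (d - 5)*(d - 3)*(d + 3)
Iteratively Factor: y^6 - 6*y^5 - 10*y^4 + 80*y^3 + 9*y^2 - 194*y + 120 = (y - 5)*(y^5 - y^4 - 15*y^3 + 5*y^2 + 34*y - 24) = (y - 5)*(y - 1)*(y^4 - 15*y^2 - 10*y + 24) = (y - 5)*(y - 4)*(y - 1)*(y^3 + 4*y^2 + y - 6) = (y - 5)*(y - 4)*(y - 1)^2*(y^2 + 5*y + 6) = (y - 5)*(y - 4)*(y - 1)^2*(y + 2)*(y + 3)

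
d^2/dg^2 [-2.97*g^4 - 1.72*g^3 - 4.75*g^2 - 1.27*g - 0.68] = -35.64*g^2 - 10.32*g - 9.5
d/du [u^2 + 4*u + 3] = 2*u + 4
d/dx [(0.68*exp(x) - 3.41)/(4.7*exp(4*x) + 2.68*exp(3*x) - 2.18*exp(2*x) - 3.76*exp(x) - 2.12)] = (-9.588*exp(4*x) + 60.4632*exp(3*x) + 28.8988*exp(2*x) - 14.8676*exp(x) - 14.2632)*exp(x)/(22.09*exp(8*x) + 25.192*exp(7*x) - 13.3096*exp(6*x) - 47.0288*exp(5*x) - 35.3292*exp(4*x) + 5.0304*exp(3*x) + 23.3808*exp(2*x) + 15.9424*exp(x) + 4.4944)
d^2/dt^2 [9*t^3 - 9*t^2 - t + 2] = 54*t - 18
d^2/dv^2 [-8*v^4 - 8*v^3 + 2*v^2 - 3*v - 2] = -96*v^2 - 48*v + 4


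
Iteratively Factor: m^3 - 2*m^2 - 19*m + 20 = (m - 5)*(m^2 + 3*m - 4) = (m - 5)*(m - 1)*(m + 4)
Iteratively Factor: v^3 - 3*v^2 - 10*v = (v)*(v^2 - 3*v - 10) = v*(v - 5)*(v + 2)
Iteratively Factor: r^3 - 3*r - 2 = (r - 2)*(r^2 + 2*r + 1) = (r - 2)*(r + 1)*(r + 1)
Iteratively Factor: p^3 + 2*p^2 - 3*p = (p - 1)*(p^2 + 3*p) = p*(p - 1)*(p + 3)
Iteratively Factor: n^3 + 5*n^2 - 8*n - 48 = (n - 3)*(n^2 + 8*n + 16) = (n - 3)*(n + 4)*(n + 4)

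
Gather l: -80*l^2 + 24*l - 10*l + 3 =-80*l^2 + 14*l + 3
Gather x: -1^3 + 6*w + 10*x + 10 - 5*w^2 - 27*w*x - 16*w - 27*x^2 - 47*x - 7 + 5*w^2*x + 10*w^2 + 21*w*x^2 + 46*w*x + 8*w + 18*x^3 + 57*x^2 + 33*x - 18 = 5*w^2 - 2*w + 18*x^3 + x^2*(21*w + 30) + x*(5*w^2 + 19*w - 4) - 16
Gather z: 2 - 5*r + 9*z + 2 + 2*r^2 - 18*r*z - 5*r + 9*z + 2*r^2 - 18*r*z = 4*r^2 - 10*r + z*(18 - 36*r) + 4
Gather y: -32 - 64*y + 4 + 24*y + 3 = -40*y - 25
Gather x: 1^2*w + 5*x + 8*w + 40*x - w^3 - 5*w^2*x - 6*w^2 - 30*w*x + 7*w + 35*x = -w^3 - 6*w^2 + 16*w + x*(-5*w^2 - 30*w + 80)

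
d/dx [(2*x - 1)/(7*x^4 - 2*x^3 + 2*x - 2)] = 2*(7*x^4 - 2*x^3 + 2*x - (2*x - 1)*(14*x^3 - 3*x^2 + 1) - 2)/(7*x^4 - 2*x^3 + 2*x - 2)^2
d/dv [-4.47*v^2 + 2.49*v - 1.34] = 2.49 - 8.94*v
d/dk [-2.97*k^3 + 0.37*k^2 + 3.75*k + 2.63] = -8.91*k^2 + 0.74*k + 3.75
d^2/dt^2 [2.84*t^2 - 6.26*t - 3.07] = 5.68000000000000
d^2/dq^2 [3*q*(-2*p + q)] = 6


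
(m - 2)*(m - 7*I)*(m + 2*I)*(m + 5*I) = m^4 - 2*m^3 + 39*m^2 - 78*m + 70*I*m - 140*I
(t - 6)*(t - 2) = t^2 - 8*t + 12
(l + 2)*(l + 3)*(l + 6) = l^3 + 11*l^2 + 36*l + 36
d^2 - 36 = (d - 6)*(d + 6)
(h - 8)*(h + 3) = h^2 - 5*h - 24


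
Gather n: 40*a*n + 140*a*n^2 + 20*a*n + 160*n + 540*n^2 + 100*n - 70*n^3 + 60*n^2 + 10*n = -70*n^3 + n^2*(140*a + 600) + n*(60*a + 270)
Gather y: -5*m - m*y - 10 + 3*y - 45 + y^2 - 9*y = -5*m + y^2 + y*(-m - 6) - 55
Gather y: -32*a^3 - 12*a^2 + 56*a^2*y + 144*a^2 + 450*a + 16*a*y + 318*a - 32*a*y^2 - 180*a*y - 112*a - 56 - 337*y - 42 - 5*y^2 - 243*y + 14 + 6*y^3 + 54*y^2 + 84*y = -32*a^3 + 132*a^2 + 656*a + 6*y^3 + y^2*(49 - 32*a) + y*(56*a^2 - 164*a - 496) - 84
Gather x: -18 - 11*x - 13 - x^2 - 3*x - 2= -x^2 - 14*x - 33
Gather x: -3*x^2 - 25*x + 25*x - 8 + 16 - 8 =-3*x^2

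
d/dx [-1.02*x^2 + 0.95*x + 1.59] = 0.95 - 2.04*x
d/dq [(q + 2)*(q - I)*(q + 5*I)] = 3*q^2 + q*(4 + 8*I) + 5 + 8*I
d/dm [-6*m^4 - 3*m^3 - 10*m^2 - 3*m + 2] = -24*m^3 - 9*m^2 - 20*m - 3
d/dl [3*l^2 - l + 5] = 6*l - 1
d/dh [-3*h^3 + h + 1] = 1 - 9*h^2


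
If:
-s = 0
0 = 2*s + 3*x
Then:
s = 0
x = 0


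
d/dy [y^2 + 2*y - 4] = 2*y + 2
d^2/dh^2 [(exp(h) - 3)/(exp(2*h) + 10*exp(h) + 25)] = (exp(2*h) - 32*exp(h) + 55)*exp(h)/(exp(4*h) + 20*exp(3*h) + 150*exp(2*h) + 500*exp(h) + 625)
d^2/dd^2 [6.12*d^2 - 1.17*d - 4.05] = 12.2400000000000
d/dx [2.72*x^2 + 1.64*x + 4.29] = 5.44*x + 1.64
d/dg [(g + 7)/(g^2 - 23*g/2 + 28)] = 2*(-2*g^2 - 28*g + 217)/(4*g^4 - 92*g^3 + 753*g^2 - 2576*g + 3136)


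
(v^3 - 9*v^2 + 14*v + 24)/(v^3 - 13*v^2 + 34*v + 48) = (v - 4)/(v - 8)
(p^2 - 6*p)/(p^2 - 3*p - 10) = p*(6 - p)/(-p^2 + 3*p + 10)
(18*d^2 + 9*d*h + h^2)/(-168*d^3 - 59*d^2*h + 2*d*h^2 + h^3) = (-6*d - h)/(56*d^2 + d*h - h^2)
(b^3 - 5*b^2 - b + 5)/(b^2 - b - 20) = (b^2 - 1)/(b + 4)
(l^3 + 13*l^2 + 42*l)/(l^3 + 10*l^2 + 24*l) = (l + 7)/(l + 4)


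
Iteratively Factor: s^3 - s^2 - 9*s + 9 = (s - 3)*(s^2 + 2*s - 3) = (s - 3)*(s - 1)*(s + 3)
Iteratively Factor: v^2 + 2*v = (v)*(v + 2)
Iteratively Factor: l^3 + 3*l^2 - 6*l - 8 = (l + 1)*(l^2 + 2*l - 8) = (l - 2)*(l + 1)*(l + 4)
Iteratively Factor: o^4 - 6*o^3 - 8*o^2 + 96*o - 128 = (o + 4)*(o^3 - 10*o^2 + 32*o - 32) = (o - 4)*(o + 4)*(o^2 - 6*o + 8) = (o - 4)*(o - 2)*(o + 4)*(o - 4)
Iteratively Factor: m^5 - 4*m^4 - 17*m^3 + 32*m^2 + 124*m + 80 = (m + 2)*(m^4 - 6*m^3 - 5*m^2 + 42*m + 40) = (m - 4)*(m + 2)*(m^3 - 2*m^2 - 13*m - 10) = (m - 4)*(m + 1)*(m + 2)*(m^2 - 3*m - 10) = (m - 4)*(m + 1)*(m + 2)^2*(m - 5)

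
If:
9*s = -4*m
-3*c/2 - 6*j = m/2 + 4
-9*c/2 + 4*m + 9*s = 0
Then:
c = 0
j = 3*s/16 - 2/3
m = -9*s/4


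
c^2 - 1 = (c - 1)*(c + 1)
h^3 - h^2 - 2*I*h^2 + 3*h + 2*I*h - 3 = (h - 1)*(h - 3*I)*(h + I)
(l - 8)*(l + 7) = l^2 - l - 56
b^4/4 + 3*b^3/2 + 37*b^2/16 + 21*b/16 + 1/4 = (b/4 + 1)*(b + 1/2)^2*(b + 1)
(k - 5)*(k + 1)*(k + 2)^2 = k^4 - 17*k^2 - 36*k - 20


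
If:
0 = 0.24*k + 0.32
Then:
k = -1.33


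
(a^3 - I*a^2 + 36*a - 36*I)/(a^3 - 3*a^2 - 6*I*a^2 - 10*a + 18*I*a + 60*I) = (a^2 + 5*I*a + 6)/(a^2 - 3*a - 10)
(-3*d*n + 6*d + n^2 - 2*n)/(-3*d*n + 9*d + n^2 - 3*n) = (n - 2)/(n - 3)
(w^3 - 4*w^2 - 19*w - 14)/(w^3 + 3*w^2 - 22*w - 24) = (w^2 - 5*w - 14)/(w^2 + 2*w - 24)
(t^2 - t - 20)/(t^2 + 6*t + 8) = (t - 5)/(t + 2)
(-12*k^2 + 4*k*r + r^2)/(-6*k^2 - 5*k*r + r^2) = (12*k^2 - 4*k*r - r^2)/(6*k^2 + 5*k*r - r^2)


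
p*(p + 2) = p^2 + 2*p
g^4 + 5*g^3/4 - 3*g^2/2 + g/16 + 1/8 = (g - 1/2)^2*(g + 1/4)*(g + 2)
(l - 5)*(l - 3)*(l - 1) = l^3 - 9*l^2 + 23*l - 15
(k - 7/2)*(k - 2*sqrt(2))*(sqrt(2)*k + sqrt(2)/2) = sqrt(2)*k^3 - 3*sqrt(2)*k^2 - 4*k^2 - 7*sqrt(2)*k/4 + 12*k + 7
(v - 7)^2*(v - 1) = v^3 - 15*v^2 + 63*v - 49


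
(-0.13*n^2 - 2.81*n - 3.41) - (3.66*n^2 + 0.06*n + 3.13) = -3.79*n^2 - 2.87*n - 6.54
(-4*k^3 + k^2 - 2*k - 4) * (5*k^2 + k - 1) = -20*k^5 + k^4 - 5*k^3 - 23*k^2 - 2*k + 4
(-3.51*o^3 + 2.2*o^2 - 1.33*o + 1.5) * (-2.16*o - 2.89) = 7.5816*o^4 + 5.3919*o^3 - 3.4852*o^2 + 0.6037*o - 4.335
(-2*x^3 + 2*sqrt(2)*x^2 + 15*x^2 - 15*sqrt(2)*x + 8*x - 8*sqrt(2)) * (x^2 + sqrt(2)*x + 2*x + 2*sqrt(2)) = -2*x^5 + 11*x^4 + 42*x^3 - 6*x^2 - 76*x - 32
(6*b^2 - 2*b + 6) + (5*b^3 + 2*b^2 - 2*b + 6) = 5*b^3 + 8*b^2 - 4*b + 12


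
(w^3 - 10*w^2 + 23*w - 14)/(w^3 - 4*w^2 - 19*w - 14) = (w^2 - 3*w + 2)/(w^2 + 3*w + 2)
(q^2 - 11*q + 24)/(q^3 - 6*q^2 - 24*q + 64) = (q - 3)/(q^2 + 2*q - 8)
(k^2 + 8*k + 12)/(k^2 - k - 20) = (k^2 + 8*k + 12)/(k^2 - k - 20)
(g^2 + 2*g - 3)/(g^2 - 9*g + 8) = (g + 3)/(g - 8)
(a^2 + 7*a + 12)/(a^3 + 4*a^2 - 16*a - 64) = (a + 3)/(a^2 - 16)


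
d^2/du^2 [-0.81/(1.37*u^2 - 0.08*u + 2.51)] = (3.040578*u^2 - 0.177552*u - 0.81*(2.74*u - 0.08)*(5.48*u - 0.16) + 5.570694)/(1.37*u^2 - 0.08*u + 2.51)^3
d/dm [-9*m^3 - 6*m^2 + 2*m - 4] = -27*m^2 - 12*m + 2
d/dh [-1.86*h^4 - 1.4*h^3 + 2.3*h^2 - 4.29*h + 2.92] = -7.44*h^3 - 4.2*h^2 + 4.6*h - 4.29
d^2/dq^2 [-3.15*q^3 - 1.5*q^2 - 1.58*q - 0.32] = -18.9*q - 3.0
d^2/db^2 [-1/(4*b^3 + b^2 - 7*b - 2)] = 2*((12*b + 1)*(4*b^3 + b^2 - 7*b - 2) - (12*b^2 + 2*b - 7)^2)/(4*b^3 + b^2 - 7*b - 2)^3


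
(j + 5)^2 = j^2 + 10*j + 25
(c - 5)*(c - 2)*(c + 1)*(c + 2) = c^4 - 4*c^3 - 9*c^2 + 16*c + 20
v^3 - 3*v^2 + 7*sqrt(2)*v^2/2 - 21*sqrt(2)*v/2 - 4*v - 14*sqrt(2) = (v - 4)*(v + 1)*(v + 7*sqrt(2)/2)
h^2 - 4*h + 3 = (h - 3)*(h - 1)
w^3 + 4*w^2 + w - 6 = (w - 1)*(w + 2)*(w + 3)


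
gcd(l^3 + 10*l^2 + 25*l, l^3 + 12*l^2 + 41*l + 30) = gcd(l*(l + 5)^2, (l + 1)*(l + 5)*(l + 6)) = l + 5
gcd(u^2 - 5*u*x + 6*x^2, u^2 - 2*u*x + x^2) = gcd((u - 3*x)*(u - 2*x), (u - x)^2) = 1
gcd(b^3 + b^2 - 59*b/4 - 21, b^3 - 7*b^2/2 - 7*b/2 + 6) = b^2 - 5*b/2 - 6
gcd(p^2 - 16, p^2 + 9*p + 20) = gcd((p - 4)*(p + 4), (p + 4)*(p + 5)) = p + 4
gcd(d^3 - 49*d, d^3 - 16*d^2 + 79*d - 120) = 1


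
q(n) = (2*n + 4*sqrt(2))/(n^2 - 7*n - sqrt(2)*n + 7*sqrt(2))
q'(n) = (2*n + 4*sqrt(2))*(-2*n + sqrt(2) + 7)/(n^2 - 7*n - sqrt(2)*n + 7*sqrt(2))^2 + 2/(n^2 - 7*n - sqrt(2)*n + 7*sqrt(2)) = 2*(n^2 - 7*n - sqrt(2)*n + (n + 2*sqrt(2))*(-2*n + sqrt(2) + 7) + 7*sqrt(2))/(n^2 - 7*n - sqrt(2)*n + 7*sqrt(2))^2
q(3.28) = -1.76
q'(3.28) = 0.18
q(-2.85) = 0.00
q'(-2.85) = 0.05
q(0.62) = 1.36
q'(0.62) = 2.32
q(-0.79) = 0.24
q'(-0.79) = 0.25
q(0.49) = 1.10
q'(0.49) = 1.70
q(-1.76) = 0.08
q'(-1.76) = 0.10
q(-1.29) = 0.14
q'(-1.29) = 0.16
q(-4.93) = -0.06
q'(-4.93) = 0.01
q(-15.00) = -0.07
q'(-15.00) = 0.00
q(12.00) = 0.56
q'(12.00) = -0.13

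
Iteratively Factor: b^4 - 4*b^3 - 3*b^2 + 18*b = (b + 2)*(b^3 - 6*b^2 + 9*b) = (b - 3)*(b + 2)*(b^2 - 3*b) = b*(b - 3)*(b + 2)*(b - 3)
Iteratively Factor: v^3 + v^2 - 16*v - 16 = (v + 1)*(v^2 - 16) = (v - 4)*(v + 1)*(v + 4)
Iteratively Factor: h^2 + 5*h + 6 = (h + 2)*(h + 3)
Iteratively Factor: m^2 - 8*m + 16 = (m - 4)*(m - 4)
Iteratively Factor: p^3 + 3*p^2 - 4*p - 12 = (p - 2)*(p^2 + 5*p + 6) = (p - 2)*(p + 2)*(p + 3)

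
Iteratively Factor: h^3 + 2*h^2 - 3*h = (h + 3)*(h^2 - h) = (h - 1)*(h + 3)*(h)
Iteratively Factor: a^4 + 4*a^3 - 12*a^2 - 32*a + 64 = (a - 2)*(a^3 + 6*a^2 - 32) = (a - 2)^2*(a^2 + 8*a + 16) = (a - 2)^2*(a + 4)*(a + 4)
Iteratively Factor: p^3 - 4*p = (p)*(p^2 - 4) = p*(p + 2)*(p - 2)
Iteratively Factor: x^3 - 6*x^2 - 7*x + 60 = (x - 4)*(x^2 - 2*x - 15) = (x - 4)*(x + 3)*(x - 5)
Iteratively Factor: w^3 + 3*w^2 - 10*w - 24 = (w + 2)*(w^2 + w - 12) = (w + 2)*(w + 4)*(w - 3)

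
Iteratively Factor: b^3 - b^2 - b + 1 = (b + 1)*(b^2 - 2*b + 1) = (b - 1)*(b + 1)*(b - 1)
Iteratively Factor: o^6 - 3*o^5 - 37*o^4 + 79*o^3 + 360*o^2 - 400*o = (o - 1)*(o^5 - 2*o^4 - 39*o^3 + 40*o^2 + 400*o) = o*(o - 1)*(o^4 - 2*o^3 - 39*o^2 + 40*o + 400) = o*(o - 5)*(o - 1)*(o^3 + 3*o^2 - 24*o - 80) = o*(o - 5)*(o - 1)*(o + 4)*(o^2 - o - 20) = o*(o - 5)^2*(o - 1)*(o + 4)*(o + 4)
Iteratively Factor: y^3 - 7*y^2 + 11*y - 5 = (y - 1)*(y^2 - 6*y + 5) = (y - 1)^2*(y - 5)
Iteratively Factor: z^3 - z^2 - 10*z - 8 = (z - 4)*(z^2 + 3*z + 2) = (z - 4)*(z + 2)*(z + 1)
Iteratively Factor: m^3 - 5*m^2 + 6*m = (m - 3)*(m^2 - 2*m) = (m - 3)*(m - 2)*(m)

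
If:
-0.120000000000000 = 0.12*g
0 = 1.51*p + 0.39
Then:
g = -1.00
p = -0.26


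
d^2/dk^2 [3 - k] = 0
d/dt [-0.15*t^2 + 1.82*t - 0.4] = 1.82 - 0.3*t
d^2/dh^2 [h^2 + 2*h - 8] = 2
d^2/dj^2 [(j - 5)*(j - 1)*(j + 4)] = 6*j - 4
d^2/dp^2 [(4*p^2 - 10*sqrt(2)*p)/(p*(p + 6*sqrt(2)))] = -68*sqrt(2)/(p^3 + 18*sqrt(2)*p^2 + 216*p + 432*sqrt(2))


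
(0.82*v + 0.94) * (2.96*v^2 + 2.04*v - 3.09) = 2.4272*v^3 + 4.4552*v^2 - 0.6162*v - 2.9046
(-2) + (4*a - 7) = 4*a - 9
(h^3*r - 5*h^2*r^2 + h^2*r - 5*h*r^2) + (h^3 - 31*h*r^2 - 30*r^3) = h^3*r + h^3 - 5*h^2*r^2 + h^2*r - 36*h*r^2 - 30*r^3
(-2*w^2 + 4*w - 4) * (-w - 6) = 2*w^3 + 8*w^2 - 20*w + 24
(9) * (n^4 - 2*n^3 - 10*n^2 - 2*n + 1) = 9*n^4 - 18*n^3 - 90*n^2 - 18*n + 9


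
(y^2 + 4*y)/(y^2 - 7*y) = (y + 4)/(y - 7)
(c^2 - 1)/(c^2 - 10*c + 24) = (c^2 - 1)/(c^2 - 10*c + 24)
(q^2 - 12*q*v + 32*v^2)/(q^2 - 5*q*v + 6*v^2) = (q^2 - 12*q*v + 32*v^2)/(q^2 - 5*q*v + 6*v^2)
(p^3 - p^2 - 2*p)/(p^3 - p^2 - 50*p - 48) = p*(p - 2)/(p^2 - 2*p - 48)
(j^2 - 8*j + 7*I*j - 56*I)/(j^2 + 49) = (j - 8)/(j - 7*I)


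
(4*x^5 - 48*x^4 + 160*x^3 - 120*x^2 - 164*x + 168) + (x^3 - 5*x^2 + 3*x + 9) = 4*x^5 - 48*x^4 + 161*x^3 - 125*x^2 - 161*x + 177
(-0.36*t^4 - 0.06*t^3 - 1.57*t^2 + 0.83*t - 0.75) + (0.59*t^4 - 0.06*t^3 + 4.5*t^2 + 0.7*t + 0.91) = 0.23*t^4 - 0.12*t^3 + 2.93*t^2 + 1.53*t + 0.16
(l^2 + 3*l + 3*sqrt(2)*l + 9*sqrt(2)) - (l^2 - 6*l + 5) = 3*sqrt(2)*l + 9*l - 5 + 9*sqrt(2)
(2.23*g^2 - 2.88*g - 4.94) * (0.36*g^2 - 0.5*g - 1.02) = 0.8028*g^4 - 2.1518*g^3 - 2.613*g^2 + 5.4076*g + 5.0388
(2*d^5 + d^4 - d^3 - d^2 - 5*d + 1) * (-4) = -8*d^5 - 4*d^4 + 4*d^3 + 4*d^2 + 20*d - 4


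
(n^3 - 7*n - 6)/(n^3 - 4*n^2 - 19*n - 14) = (n - 3)/(n - 7)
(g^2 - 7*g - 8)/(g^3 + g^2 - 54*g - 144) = (g + 1)/(g^2 + 9*g + 18)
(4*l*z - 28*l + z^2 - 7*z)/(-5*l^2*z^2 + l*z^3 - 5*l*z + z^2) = (-4*l*z + 28*l - z^2 + 7*z)/(z*(5*l^2*z - l*z^2 + 5*l - z))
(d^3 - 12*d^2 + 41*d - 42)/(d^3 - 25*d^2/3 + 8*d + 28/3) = 3*(d - 3)/(3*d + 2)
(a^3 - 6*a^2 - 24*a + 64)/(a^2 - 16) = (a^2 - 10*a + 16)/(a - 4)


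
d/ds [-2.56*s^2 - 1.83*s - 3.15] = -5.12*s - 1.83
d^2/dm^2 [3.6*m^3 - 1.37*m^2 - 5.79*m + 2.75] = 21.6*m - 2.74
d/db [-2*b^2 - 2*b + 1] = -4*b - 2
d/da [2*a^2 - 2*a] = 4*a - 2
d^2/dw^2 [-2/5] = 0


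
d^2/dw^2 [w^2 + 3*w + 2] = 2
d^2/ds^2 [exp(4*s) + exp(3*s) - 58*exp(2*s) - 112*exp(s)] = (16*exp(3*s) + 9*exp(2*s) - 232*exp(s) - 112)*exp(s)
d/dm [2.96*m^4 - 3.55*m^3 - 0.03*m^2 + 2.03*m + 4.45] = 11.84*m^3 - 10.65*m^2 - 0.06*m + 2.03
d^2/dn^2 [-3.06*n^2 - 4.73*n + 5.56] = -6.12000000000000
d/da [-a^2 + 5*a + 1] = 5 - 2*a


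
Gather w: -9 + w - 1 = w - 10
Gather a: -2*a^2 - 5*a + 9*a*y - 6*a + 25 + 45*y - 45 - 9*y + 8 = -2*a^2 + a*(9*y - 11) + 36*y - 12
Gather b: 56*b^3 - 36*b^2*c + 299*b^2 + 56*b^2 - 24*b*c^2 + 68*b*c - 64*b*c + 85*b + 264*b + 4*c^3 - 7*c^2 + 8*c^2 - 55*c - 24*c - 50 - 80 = 56*b^3 + b^2*(355 - 36*c) + b*(-24*c^2 + 4*c + 349) + 4*c^3 + c^2 - 79*c - 130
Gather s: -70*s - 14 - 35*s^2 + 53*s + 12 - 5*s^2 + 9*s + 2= -40*s^2 - 8*s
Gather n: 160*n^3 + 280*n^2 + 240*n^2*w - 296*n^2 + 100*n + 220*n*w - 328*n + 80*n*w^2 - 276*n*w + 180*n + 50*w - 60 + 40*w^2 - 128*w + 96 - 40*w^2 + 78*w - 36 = 160*n^3 + n^2*(240*w - 16) + n*(80*w^2 - 56*w - 48)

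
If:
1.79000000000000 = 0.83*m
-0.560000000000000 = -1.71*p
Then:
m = 2.16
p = 0.33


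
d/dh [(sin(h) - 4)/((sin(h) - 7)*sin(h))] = (-cos(h) + 8/tan(h) - 28*cos(h)/sin(h)^2)/(sin(h) - 7)^2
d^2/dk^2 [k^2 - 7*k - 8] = 2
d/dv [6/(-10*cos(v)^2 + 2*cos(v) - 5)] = 12*(1 - 10*cos(v))*sin(v)/(10*cos(v)^2 - 2*cos(v) + 5)^2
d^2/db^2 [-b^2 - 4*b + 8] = -2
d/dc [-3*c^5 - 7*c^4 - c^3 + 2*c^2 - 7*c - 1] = -15*c^4 - 28*c^3 - 3*c^2 + 4*c - 7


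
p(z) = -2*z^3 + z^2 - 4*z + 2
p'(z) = -6*z^2 + 2*z - 4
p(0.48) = 0.09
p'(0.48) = -4.42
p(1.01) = -3.08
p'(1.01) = -8.10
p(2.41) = -29.83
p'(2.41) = -34.03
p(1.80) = -13.62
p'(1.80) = -19.84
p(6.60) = -555.83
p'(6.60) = -252.16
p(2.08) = -19.99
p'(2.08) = -25.80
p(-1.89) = 26.63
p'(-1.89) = -29.21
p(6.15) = -449.99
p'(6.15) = -218.64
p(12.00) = -3358.00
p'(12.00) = -844.00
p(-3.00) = 77.00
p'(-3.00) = -64.00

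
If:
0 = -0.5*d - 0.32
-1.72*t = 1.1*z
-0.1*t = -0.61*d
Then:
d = -0.64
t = -3.90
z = 6.10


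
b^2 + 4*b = b*(b + 4)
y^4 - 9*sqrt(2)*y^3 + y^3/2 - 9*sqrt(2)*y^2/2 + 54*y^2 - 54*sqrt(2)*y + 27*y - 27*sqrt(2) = (y + 1/2)*(y - 3*sqrt(2))^3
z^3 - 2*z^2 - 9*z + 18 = (z - 3)*(z - 2)*(z + 3)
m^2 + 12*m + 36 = (m + 6)^2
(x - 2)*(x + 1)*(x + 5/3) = x^3 + 2*x^2/3 - 11*x/3 - 10/3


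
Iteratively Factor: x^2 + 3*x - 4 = (x + 4)*(x - 1)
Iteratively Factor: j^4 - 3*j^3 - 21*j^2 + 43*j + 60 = (j + 1)*(j^3 - 4*j^2 - 17*j + 60) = (j - 5)*(j + 1)*(j^2 + j - 12) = (j - 5)*(j + 1)*(j + 4)*(j - 3)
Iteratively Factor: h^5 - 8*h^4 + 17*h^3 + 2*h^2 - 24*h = (h - 3)*(h^4 - 5*h^3 + 2*h^2 + 8*h) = (h - 3)*(h + 1)*(h^3 - 6*h^2 + 8*h) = h*(h - 3)*(h + 1)*(h^2 - 6*h + 8) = h*(h - 3)*(h - 2)*(h + 1)*(h - 4)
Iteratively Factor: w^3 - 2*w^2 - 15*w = (w)*(w^2 - 2*w - 15) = w*(w + 3)*(w - 5)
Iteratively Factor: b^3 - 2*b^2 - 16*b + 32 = (b + 4)*(b^2 - 6*b + 8) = (b - 2)*(b + 4)*(b - 4)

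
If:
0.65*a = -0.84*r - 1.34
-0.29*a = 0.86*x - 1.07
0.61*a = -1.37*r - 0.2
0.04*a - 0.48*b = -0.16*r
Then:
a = -4.41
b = 0.24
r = 1.82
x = 2.73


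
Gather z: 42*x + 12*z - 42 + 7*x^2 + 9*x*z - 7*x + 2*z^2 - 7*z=7*x^2 + 35*x + 2*z^2 + z*(9*x + 5) - 42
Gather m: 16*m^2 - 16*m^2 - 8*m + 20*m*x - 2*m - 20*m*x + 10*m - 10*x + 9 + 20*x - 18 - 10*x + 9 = 0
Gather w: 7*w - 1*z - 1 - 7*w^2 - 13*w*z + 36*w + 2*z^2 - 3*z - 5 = -7*w^2 + w*(43 - 13*z) + 2*z^2 - 4*z - 6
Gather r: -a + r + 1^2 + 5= -a + r + 6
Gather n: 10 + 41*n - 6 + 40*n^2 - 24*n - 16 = 40*n^2 + 17*n - 12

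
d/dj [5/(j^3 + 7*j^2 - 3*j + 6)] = 5*(-3*j^2 - 14*j + 3)/(j^3 + 7*j^2 - 3*j + 6)^2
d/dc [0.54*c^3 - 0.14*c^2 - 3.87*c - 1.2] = 1.62*c^2 - 0.28*c - 3.87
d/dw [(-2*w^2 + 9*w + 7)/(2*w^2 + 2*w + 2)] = (-11*w^2 - 18*w + 2)/(2*(w^4 + 2*w^3 + 3*w^2 + 2*w + 1))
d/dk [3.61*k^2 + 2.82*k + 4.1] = 7.22*k + 2.82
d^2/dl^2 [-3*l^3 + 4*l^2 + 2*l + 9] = 8 - 18*l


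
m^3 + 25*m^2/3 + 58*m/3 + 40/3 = (m + 4/3)*(m + 2)*(m + 5)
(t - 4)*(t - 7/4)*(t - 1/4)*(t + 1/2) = t^4 - 11*t^3/2 + 87*t^2/16 + 79*t/32 - 7/8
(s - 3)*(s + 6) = s^2 + 3*s - 18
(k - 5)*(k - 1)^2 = k^3 - 7*k^2 + 11*k - 5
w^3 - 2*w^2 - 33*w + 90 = (w - 5)*(w - 3)*(w + 6)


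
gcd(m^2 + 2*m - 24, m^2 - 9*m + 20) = m - 4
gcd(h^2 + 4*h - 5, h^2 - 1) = h - 1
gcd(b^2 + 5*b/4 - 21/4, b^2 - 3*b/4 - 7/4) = b - 7/4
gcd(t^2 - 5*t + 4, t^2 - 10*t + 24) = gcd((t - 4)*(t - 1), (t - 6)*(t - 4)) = t - 4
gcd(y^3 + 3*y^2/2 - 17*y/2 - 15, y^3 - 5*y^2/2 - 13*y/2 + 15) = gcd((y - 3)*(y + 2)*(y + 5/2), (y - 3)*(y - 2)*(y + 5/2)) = y^2 - y/2 - 15/2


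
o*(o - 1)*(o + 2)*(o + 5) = o^4 + 6*o^3 + 3*o^2 - 10*o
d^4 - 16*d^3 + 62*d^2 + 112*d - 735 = (d - 7)^2*(d - 5)*(d + 3)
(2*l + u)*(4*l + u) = 8*l^2 + 6*l*u + u^2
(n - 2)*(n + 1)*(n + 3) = n^3 + 2*n^2 - 5*n - 6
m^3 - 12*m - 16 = (m - 4)*(m + 2)^2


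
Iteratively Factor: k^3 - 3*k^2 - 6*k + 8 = (k - 4)*(k^2 + k - 2) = (k - 4)*(k + 2)*(k - 1)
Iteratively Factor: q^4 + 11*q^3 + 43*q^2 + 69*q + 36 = (q + 3)*(q^3 + 8*q^2 + 19*q + 12) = (q + 3)*(q + 4)*(q^2 + 4*q + 3) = (q + 3)^2*(q + 4)*(q + 1)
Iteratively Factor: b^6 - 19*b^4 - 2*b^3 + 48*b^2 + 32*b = (b + 1)*(b^5 - b^4 - 18*b^3 + 16*b^2 + 32*b) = b*(b + 1)*(b^4 - b^3 - 18*b^2 + 16*b + 32) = b*(b + 1)*(b + 4)*(b^3 - 5*b^2 + 2*b + 8) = b*(b + 1)^2*(b + 4)*(b^2 - 6*b + 8) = b*(b - 2)*(b + 1)^2*(b + 4)*(b - 4)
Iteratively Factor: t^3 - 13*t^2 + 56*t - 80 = (t - 5)*(t^2 - 8*t + 16) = (t - 5)*(t - 4)*(t - 4)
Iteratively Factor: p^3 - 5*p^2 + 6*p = (p - 2)*(p^2 - 3*p) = (p - 3)*(p - 2)*(p)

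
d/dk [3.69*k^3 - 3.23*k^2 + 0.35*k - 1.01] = 11.07*k^2 - 6.46*k + 0.35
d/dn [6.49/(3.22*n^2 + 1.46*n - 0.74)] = (-41.7956*n - 9.4754)/(3.22*n^2 + 1.46*n - 0.74)^2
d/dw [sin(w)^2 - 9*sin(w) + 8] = (2*sin(w) - 9)*cos(w)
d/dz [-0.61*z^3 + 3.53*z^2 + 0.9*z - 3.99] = -1.83*z^2 + 7.06*z + 0.9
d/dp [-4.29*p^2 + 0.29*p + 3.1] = 0.29 - 8.58*p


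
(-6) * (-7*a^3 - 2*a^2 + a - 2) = 42*a^3 + 12*a^2 - 6*a + 12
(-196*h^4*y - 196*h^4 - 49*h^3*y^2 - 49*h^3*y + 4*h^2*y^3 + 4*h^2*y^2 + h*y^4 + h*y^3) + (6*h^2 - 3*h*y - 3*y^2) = -196*h^4*y - 196*h^4 - 49*h^3*y^2 - 49*h^3*y + 4*h^2*y^3 + 4*h^2*y^2 + 6*h^2 + h*y^4 + h*y^3 - 3*h*y - 3*y^2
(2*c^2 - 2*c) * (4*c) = 8*c^3 - 8*c^2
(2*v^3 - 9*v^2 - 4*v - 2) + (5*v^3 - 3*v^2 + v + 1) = 7*v^3 - 12*v^2 - 3*v - 1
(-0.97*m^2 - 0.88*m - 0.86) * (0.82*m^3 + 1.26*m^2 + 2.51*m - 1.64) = -0.7954*m^5 - 1.9438*m^4 - 4.2487*m^3 - 1.7016*m^2 - 0.7154*m + 1.4104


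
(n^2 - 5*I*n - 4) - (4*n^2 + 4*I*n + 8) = -3*n^2 - 9*I*n - 12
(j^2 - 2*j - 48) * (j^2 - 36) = j^4 - 2*j^3 - 84*j^2 + 72*j + 1728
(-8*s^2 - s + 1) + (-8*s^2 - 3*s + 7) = -16*s^2 - 4*s + 8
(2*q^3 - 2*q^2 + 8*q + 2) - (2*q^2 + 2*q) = 2*q^3 - 4*q^2 + 6*q + 2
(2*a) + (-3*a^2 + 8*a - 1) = -3*a^2 + 10*a - 1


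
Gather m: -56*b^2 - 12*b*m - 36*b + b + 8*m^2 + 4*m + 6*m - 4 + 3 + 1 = -56*b^2 - 35*b + 8*m^2 + m*(10 - 12*b)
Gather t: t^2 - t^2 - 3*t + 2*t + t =0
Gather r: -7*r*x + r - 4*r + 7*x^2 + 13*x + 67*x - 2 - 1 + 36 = r*(-7*x - 3) + 7*x^2 + 80*x + 33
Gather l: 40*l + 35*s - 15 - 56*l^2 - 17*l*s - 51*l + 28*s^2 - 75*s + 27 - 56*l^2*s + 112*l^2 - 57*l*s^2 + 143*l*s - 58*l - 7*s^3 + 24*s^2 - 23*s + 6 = l^2*(56 - 56*s) + l*(-57*s^2 + 126*s - 69) - 7*s^3 + 52*s^2 - 63*s + 18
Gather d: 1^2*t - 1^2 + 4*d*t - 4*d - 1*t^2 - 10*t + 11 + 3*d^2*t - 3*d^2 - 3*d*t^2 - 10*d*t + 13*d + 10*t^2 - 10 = d^2*(3*t - 3) + d*(-3*t^2 - 6*t + 9) + 9*t^2 - 9*t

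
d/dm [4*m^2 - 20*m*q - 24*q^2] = 8*m - 20*q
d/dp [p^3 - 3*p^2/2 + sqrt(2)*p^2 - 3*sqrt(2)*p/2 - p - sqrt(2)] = 3*p^2 - 3*p + 2*sqrt(2)*p - 3*sqrt(2)/2 - 1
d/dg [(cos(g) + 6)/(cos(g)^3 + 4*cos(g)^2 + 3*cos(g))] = 2*(cos(g)^3 + 11*cos(g)^2 + 24*cos(g) + 9)*sin(g)/((cos(g) + 1)^2*(cos(g) + 3)^2*cos(g)^2)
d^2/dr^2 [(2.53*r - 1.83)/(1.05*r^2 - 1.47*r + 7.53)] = ((11.2812 - 15.939*r)*(1.05*r^2 - 1.47*r + 7.53) + (2.1*r - 1.47)*(2.53*r - 1.83)*(4.2*r - 2.94))/(1.05*r^2 - 1.47*r + 7.53)^3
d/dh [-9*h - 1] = -9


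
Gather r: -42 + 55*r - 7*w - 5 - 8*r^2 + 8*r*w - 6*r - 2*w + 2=-8*r^2 + r*(8*w + 49) - 9*w - 45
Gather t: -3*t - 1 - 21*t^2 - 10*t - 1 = -21*t^2 - 13*t - 2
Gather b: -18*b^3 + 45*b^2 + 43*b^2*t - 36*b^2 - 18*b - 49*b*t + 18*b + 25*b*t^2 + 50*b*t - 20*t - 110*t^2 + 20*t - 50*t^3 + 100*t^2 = -18*b^3 + b^2*(43*t + 9) + b*(25*t^2 + t) - 50*t^3 - 10*t^2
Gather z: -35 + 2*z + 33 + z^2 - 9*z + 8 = z^2 - 7*z + 6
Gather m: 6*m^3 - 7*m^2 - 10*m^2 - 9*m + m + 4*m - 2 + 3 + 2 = 6*m^3 - 17*m^2 - 4*m + 3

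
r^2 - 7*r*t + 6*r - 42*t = (r + 6)*(r - 7*t)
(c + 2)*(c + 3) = c^2 + 5*c + 6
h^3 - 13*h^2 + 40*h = h*(h - 8)*(h - 5)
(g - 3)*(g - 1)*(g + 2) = g^3 - 2*g^2 - 5*g + 6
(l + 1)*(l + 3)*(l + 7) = l^3 + 11*l^2 + 31*l + 21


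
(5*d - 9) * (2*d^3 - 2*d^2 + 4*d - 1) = 10*d^4 - 28*d^3 + 38*d^2 - 41*d + 9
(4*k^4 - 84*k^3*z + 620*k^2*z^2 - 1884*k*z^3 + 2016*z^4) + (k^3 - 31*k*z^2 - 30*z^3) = 4*k^4 - 84*k^3*z + k^3 + 620*k^2*z^2 - 1884*k*z^3 - 31*k*z^2 + 2016*z^4 - 30*z^3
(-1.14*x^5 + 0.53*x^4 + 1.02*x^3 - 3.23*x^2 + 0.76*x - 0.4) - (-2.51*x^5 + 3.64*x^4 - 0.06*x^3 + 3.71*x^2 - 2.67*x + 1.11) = 1.37*x^5 - 3.11*x^4 + 1.08*x^3 - 6.94*x^2 + 3.43*x - 1.51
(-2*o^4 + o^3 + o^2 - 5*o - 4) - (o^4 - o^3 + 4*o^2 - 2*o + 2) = -3*o^4 + 2*o^3 - 3*o^2 - 3*o - 6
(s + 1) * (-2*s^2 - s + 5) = -2*s^3 - 3*s^2 + 4*s + 5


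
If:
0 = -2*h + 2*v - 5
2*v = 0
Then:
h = -5/2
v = 0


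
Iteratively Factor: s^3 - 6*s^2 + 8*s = (s - 4)*(s^2 - 2*s) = (s - 4)*(s - 2)*(s)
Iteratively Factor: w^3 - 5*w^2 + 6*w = (w - 2)*(w^2 - 3*w) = w*(w - 2)*(w - 3)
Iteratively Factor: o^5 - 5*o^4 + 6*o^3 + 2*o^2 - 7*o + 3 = (o - 1)*(o^4 - 4*o^3 + 2*o^2 + 4*o - 3) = (o - 1)^2*(o^3 - 3*o^2 - o + 3) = (o - 1)^3*(o^2 - 2*o - 3) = (o - 1)^3*(o + 1)*(o - 3)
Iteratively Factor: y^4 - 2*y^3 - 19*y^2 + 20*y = (y - 5)*(y^3 + 3*y^2 - 4*y) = (y - 5)*(y + 4)*(y^2 - y) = y*(y - 5)*(y + 4)*(y - 1)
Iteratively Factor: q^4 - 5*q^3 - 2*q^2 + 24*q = (q + 2)*(q^3 - 7*q^2 + 12*q) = (q - 3)*(q + 2)*(q^2 - 4*q) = q*(q - 3)*(q + 2)*(q - 4)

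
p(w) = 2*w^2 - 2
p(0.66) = -1.13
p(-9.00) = 160.00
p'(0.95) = 3.80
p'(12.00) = 48.00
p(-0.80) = -0.72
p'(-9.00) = -36.00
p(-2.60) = 11.52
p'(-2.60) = -10.40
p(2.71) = 12.69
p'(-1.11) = -4.44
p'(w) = 4*w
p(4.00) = 30.00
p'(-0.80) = -3.20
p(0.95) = -0.20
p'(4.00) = 16.00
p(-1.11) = 0.46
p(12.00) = 286.00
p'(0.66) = 2.64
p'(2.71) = 10.84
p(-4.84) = 44.85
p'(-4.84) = -19.36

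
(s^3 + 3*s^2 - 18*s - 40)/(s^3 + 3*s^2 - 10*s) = (s^2 - 2*s - 8)/(s*(s - 2))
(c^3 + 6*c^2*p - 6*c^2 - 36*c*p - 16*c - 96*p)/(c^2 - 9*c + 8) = (c^2 + 6*c*p + 2*c + 12*p)/(c - 1)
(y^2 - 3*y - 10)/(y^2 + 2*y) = (y - 5)/y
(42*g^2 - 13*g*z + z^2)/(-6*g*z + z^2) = (-7*g + z)/z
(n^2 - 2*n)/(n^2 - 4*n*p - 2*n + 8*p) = n/(n - 4*p)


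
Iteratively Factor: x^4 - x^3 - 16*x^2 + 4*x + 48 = (x + 3)*(x^3 - 4*x^2 - 4*x + 16) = (x - 2)*(x + 3)*(x^2 - 2*x - 8) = (x - 4)*(x - 2)*(x + 3)*(x + 2)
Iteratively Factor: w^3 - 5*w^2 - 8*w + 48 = (w + 3)*(w^2 - 8*w + 16) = (w - 4)*(w + 3)*(w - 4)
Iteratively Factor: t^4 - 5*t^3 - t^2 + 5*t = (t - 5)*(t^3 - t) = (t - 5)*(t - 1)*(t^2 + t) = (t - 5)*(t - 1)*(t + 1)*(t)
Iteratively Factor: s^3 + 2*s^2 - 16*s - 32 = (s + 4)*(s^2 - 2*s - 8) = (s + 2)*(s + 4)*(s - 4)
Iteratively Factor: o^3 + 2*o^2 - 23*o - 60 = (o - 5)*(o^2 + 7*o + 12) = (o - 5)*(o + 4)*(o + 3)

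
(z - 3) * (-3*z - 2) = -3*z^2 + 7*z + 6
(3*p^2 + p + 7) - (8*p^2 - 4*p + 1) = -5*p^2 + 5*p + 6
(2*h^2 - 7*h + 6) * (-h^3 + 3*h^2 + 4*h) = -2*h^5 + 13*h^4 - 19*h^3 - 10*h^2 + 24*h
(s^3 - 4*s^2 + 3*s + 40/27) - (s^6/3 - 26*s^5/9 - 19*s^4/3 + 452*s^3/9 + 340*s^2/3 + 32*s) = -s^6/3 + 26*s^5/9 + 19*s^4/3 - 443*s^3/9 - 352*s^2/3 - 29*s + 40/27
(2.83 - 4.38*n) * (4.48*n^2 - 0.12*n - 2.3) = -19.6224*n^3 + 13.204*n^2 + 9.7344*n - 6.509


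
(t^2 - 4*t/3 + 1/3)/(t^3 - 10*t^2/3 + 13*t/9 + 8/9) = 3*(3*t - 1)/(9*t^2 - 21*t - 8)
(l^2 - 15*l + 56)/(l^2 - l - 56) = (l - 7)/(l + 7)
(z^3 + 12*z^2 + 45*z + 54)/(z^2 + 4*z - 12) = (z^2 + 6*z + 9)/(z - 2)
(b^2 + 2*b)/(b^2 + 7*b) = (b + 2)/(b + 7)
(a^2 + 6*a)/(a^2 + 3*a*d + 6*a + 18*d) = a/(a + 3*d)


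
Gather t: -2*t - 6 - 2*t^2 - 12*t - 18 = -2*t^2 - 14*t - 24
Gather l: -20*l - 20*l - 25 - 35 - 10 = -40*l - 70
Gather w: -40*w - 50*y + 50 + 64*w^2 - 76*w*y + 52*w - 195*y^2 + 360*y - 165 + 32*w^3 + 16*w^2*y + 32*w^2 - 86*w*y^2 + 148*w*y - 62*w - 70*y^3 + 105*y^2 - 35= 32*w^3 + w^2*(16*y + 96) + w*(-86*y^2 + 72*y - 50) - 70*y^3 - 90*y^2 + 310*y - 150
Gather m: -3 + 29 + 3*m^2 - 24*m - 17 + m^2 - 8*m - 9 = 4*m^2 - 32*m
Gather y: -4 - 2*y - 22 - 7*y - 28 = -9*y - 54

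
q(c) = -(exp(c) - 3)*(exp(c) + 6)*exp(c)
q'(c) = -(exp(c) - 3)*(exp(c) + 6)*exp(c) - (exp(c) - 3)*exp(2*c) - (exp(c) + 6)*exp(2*c)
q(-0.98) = 6.28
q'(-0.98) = 5.75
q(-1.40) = 4.24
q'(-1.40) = 4.03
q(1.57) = -93.84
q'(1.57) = -385.26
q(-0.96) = 6.40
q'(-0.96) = 5.84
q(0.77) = 14.81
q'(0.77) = -19.34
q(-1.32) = 4.58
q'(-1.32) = 4.32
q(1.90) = -312.62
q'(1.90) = -1044.46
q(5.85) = -42222109.68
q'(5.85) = -126317114.34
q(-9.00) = 0.00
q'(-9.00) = 0.00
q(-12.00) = 0.00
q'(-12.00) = 0.00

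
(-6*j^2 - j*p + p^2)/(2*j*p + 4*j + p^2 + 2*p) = (-3*j + p)/(p + 2)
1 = 1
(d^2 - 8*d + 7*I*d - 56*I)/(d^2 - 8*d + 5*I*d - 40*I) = (d + 7*I)/(d + 5*I)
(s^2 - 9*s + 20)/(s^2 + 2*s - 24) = (s - 5)/(s + 6)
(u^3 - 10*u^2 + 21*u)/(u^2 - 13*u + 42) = u*(u - 3)/(u - 6)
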